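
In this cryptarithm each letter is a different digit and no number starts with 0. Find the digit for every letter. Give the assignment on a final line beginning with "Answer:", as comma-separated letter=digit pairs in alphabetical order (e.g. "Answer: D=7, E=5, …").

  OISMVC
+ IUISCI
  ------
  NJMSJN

Step 1. [col 1: C + I ≡ N (mod 10)] N=9 is one option consistent with column 1 (C + I ≡ N (mod 10), carry-in 0) — take it. So N=9.
Step 2. [col 1: C + I ≡ N (mod 10)] no forcing yet in column 1 (carry-in 0); I=7 is free and consistent — try it. So I=7.
Step 3. [col 1: C + I ≡ N (mod 10)] from column 1 (I=7, N=9, carry-in 0, digits 7,9 already taken and all letters distinct): C must equal 2 ⇒ C=2.
Step 4. [col 2: V + C ≡ J (mod 10)] column 2 (V + C ≡ J (mod 10), carry-in 0) doesn't pin J yet; pick J=6 and continue ⇒ J=6.
Step 5. [col 2: V + C ≡ J (mod 10)] column 2: given C=2, J=6, carry-in 0, and digits 2,6,7,9 already taken and all letters distinct, V+C≡J (mod 10) forces V=4. So V=4.
Step 6. [col 3: M + S ≡ S (mod 10)] from column 3 (nothing yet, carry-in 0, digits 2,4,6,7,9 already taken and all letters distinct): M must equal 0, so M=0.
Step 7. [col 3: M + S ≡ S (mod 10)] column 3 (M + S ≡ S (mod 10), carry-in 0) doesn't pin S yet; pick S=3 and continue, so S=3.
Step 8. [col 5: I + U ≡ J (mod 10)] column 5 reads I+U+carry(1)=J with I=7, J=6; with digits 0,2,3,4,6,7,9 already taken and all letters distinct, the only value for U is 8. So U=8.
Step 9. [col 6: O + I ≡ N (mod 10)] column 6: given I=7, N=9, carry-in 1, and digits 0,2,3,4,6,7,8,9 already taken and all letters distinct, O+I≡N (mod 10) forces O=1, so O=1.

Answer: C=2, I=7, J=6, M=0, N=9, O=1, S=3, U=8, V=4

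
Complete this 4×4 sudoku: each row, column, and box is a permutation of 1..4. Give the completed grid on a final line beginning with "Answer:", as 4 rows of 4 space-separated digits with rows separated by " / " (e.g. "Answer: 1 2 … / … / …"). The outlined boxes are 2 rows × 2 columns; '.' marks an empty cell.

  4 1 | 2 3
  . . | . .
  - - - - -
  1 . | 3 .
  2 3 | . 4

Step 1. [r4c3∈{1}] r4c3's peers cover all but 1. So r4c3=1.
Step 2. [r2c2∈{2}] r2c2 has the single candidate 2. So r2c2=2.
Step 3. [r2c1∈{3}] r2c1 has the single candidate 3. So r2c1=3.
Step 4. [r3c4∈{2}] nothing but 2 survives at r3c4, so r3c4=2.
Step 5. [r3c2∈{4}] r3c2 is down to just 4 ⇒ r3c2=4.
Step 6. [r2c4∈{1}] r2c4's peers cover all but 1. So r2c4=1.
Step 7. [r2c3∈{4}] r2c3 has the single candidate 4 ⇒ r2c3=4.

Answer: 4 1 2 3 / 3 2 4 1 / 1 4 3 2 / 2 3 1 4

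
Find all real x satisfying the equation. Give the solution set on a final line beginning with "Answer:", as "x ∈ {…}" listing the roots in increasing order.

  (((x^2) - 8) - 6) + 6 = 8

Step 1. [(((x^2) - 8) - 6) + 6 = 8] +6 is outermost — subtract 6 both sides ⇒ sub: ((x^2) - 8) - 6 = 2.
Step 2. [((x^2) - 8) - 6 = 2] the outer -6 inverts by adding 6 ⇒ sub: (x^2) - 8 = 8.
Step 3. [(x^2) - 8 = 8] -8 is outermost — add 8 both sides ⇒ sub: x^2 = 16.
Step 4. [x^2 = 16] √ both sides: 16 ≥ 0 gives two branches, so sqrt: x = 4 or -4.

Answer: x ∈ {-4, 4}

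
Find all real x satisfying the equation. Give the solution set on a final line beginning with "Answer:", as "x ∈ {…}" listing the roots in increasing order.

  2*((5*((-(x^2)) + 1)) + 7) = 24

Step 1. [2*((5*((-(x^2)) + 1)) + 7) = 24] divide by the outer 2. So div: (5*((-(x^2)) + 1)) + 7 = 12.
Step 2. [(5*((-(x^2)) + 1)) + 7 = 12] 7 comes off first (subtract 7) ⇒ sub: 5*((-(x^2)) + 1) = 5.
Step 3. [5*((-(x^2)) + 1) = 5] 5 out front; divide by 5, so div: (-(x^2)) + 1 = 1.
Step 4. [(-(x^2)) + 1 = 1] the outer +1 inverts by subtracting 1 ⇒ sub: -(x^2) = 0.
Step 5. [-(x^2) = 0] flip signs both sides ⇒ neg: x^2 = 0.
Step 6. [x^2 = 0] LHS squared, RHS 0 ≥ 0: apply √ (±), so sqrt: x = 0.

Answer: x ∈ {0}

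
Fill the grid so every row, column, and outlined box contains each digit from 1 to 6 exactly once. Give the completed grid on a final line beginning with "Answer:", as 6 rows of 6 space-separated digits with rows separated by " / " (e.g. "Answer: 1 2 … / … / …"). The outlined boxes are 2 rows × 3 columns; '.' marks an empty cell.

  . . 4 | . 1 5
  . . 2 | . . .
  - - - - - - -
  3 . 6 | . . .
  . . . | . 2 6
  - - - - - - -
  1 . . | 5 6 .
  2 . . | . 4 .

Step 1. [r4c4∈{1,3,4}] across row 4, 3 lands solely at r4c4, so r4c4=3.
Step 2. [r2c2∈{1,3,5,6}] 1 has one home in row 2: r2c2, so r2c2=1.
Step 3. [r5c3∈{3}] r5c3 has the single candidate 3, so r5c3=3.
Step 4. [r4c1∈{4,5}] col 1 places 4 nowhere but r4c1. So r4c1=4.
Step 5. [r1c1∈{6}] r1c1's peers cover all but 6 ⇒ r1c1=6.
Step 6. [r4c2∈{5}] r4c2 has the single candidate 5 ⇒ r4c2=5.
Step 7. [r6c6∈{1,3}] 3 has one home in row 6: r6c6 ⇒ r6c6=3.
Step 8. [r2c6∈{4}] only 4 remains possible at r2c6, so r2c6=4.
Step 9. [r6c4∈{1}] r6c4 is down to just 1. So r6c4=1.
Step 10. [r1c2∈{3}] nothing but 3 survives at r1c2, so r1c2=3.
Step 11. [r4c3∈{1}] only 1 remains possible at r4c3. So r4c3=1.
Step 12. [r5c6∈{2}] nothing but 2 survives at r5c6 ⇒ r5c6=2.
Step 13. [r6c3∈{5}] r6c3 has the single candidate 5. So r6c3=5.
Step 14. [r3c5∈{5}] r3c5's peers cover all but 5 ⇒ r3c5=5.
Step 15. [r2c4∈{6}] r2c4 is down to just 6 ⇒ r2c4=6.
Step 16. [r2c5∈{3}] nothing but 3 survives at r2c5, so r2c5=3.
Step 17. [r5c2∈{4}] r5c2's peers cover all but 4. So r5c2=4.
Step 18. [r1c4∈{2}] r1c4 is down to just 2. So r1c4=2.
Step 19. [r3c2∈{2}] r3c2 has the single candidate 2 ⇒ r3c2=2.
Step 20. [r6c2∈{6}] r6c2 is down to just 6. So r6c2=6.
Step 21. [r3c4∈{4}] nothing but 4 survives at r3c4. So r3c4=4.
Step 22. [r3c6∈{1}] r3c6 has the single candidate 1. So r3c6=1.
Step 23. [r2c1∈{5}] r2c1 is down to just 5. So r2c1=5.

Answer: 6 3 4 2 1 5 / 5 1 2 6 3 4 / 3 2 6 4 5 1 / 4 5 1 3 2 6 / 1 4 3 5 6 2 / 2 6 5 1 4 3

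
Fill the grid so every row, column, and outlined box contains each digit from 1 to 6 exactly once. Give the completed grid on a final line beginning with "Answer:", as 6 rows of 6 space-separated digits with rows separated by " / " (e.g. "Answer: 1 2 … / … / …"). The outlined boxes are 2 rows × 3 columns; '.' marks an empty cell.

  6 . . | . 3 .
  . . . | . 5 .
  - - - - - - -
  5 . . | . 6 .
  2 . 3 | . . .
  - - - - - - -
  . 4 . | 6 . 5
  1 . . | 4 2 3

Step 1. [r3c2∈{1}] r3c2 has the single candidate 1, so r3c2=1.
Step 2. [r2c1∈{3,4}] r2c1 is the only open cell in col 1 admitting 4. So r2c1=4.
Step 3. [r1c6∈{1,2,4}] r1c6 is the only open cell in row 1 admitting 4, so r1c6=4.
Step 4. [r4c6∈{1}] r4c6's peers cover all but 1. So r4c6=1.
Step 5. [r3c6∈{2}] only 2 remains possible at r3c6, so r3c6=2.
Step 6. [r6c3∈{5,6}] in col 3, 6 fits only at r6c3 ⇒ r6c3=6.
Step 7. [r1c3∈{1,2,5}] r1c3 is the only open cell in col 3 admitting 5. So r1c3=5.
Step 8. [r1c2∈{2}] only 2 remains possible at r1c2. So r1c2=2.
Step 9. [r2c3∈{1}] r2c3 is down to just 1, so r2c3=1.
Step 10. [r4c4∈{5}] r4c4 has the single candidate 5. So r4c4=5.
Step 11. [r3c4∈{3}] nothing but 3 survives at r3c4, so r3c4=3.
Step 12. [r5c1∈{3}] r5c1 is down to just 3, so r5c1=3.
Step 13. [r2c6∈{6}] only 6 remains possible at r2c6. So r2c6=6.
Step 14. [r1c4∈{1}] nothing but 1 survives at r1c4, so r1c4=1.
Step 15. [r2c2∈{3}] r2c2's peers cover all but 3. So r2c2=3.
Step 16. [r3c3∈{4}] r3c3's peers cover all but 4. So r3c3=4.
Step 17. [r6c2∈{5}] r6c2 is down to just 5. So r6c2=5.
Step 18. [r4c5∈{4}] r4c5 is down to just 4, so r4c5=4.
Step 19. [r5c3∈{2}] r5c3 is down to just 2 ⇒ r5c3=2.
Step 20. [r5c5∈{1}] nothing but 1 survives at r5c5, so r5c5=1.
Step 21. [r4c2∈{6}] r4c2 has the single candidate 6, so r4c2=6.
Step 22. [r2c4∈{2}] nothing but 2 survives at r2c4 ⇒ r2c4=2.

Answer: 6 2 5 1 3 4 / 4 3 1 2 5 6 / 5 1 4 3 6 2 / 2 6 3 5 4 1 / 3 4 2 6 1 5 / 1 5 6 4 2 3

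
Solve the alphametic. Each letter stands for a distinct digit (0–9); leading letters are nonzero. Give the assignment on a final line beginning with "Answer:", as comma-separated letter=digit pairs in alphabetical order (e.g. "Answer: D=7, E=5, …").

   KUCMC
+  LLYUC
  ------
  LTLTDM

Step 1. [col 1: C + C ≡ M (mod 10)] several values work for C in column 1 (C + C ≡ M (mod 10), carry-in 0); try C=2 ⇒ C=2.
Step 2. [L] the sum has 6 digits but both addends have 5; that extra leading digit L is the final carry, namely 1 ⇒ L=1.
Step 3. [col 1: C + C ≡ M (mod 10)] from column 1 (C=2, carry-in 0, digits 1,2 already taken and all letters distinct): M must equal 4, so M=4.
Step 4. [col 2: M + U ≡ D (mod 10)] several values work for U in column 2 (M + U ≡ D (mod 10), carry-in 0); try U=9. So U=9.
Step 5. [col 2: M + U ≡ D (mod 10)] from column 2 (M=4, U=9, carry-in 0, digits 1,2,4,9 already taken and all letters distinct): D must equal 3, so D=3.
Step 6. [col 3: C + Y ≡ T (mod 10)] column 3 (C + Y ≡ T (mod 10), carry-in 1) doesn't pin Y yet; pick Y=7 and continue ⇒ Y=7.
Step 7. [col 3: C + Y ≡ T (mod 10)] column 3: given C=2, Y=7, carry-in 1, and digits 1,2,3,4,7,9 already taken and all letters distinct, C+Y≡T (mod 10) forces T=0. So T=0.
Step 8. [col 5: K + L ≡ T (mod 10)] in column 5 we have K+L≡T with carry-in 1; given L=1, T=0 and digits 0,1,2,3,4,7,9 already taken and all letters distinct, that pins K to 8 ⇒ K=8.

Answer: C=2, D=3, K=8, L=1, M=4, T=0, U=9, Y=7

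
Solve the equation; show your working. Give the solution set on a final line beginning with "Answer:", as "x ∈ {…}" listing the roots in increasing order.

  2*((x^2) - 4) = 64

Step 1. [2*((x^2) - 4) = 64] leading coefficient 2: divide by 2 ⇒ div: (x^2) - 4 = 32.
Step 2. [(x^2) - 4 = 32] -4 is outermost — add 4 both sides, so sub: x^2 = 36.
Step 3. [x^2 = 36] 36 ≥ 0, LHS is (·)² — take ±√ ⇒ sqrt: x = 6 or -6.

Answer: x ∈ {-6, 6}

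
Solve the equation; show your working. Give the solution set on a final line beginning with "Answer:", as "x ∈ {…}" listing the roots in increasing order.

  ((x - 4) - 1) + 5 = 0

Step 1. [((x - 4) - 1) + 5 = 0] 5 comes off first (subtract 5). So sub: (x - 4) - 1 = -5.
Step 2. [(x - 4) - 1 = -5] 1 comes off first (add 1). So sub: x - 4 = -4.
Step 3. [x - 4 = -4] -4 is outermost — add 4 both sides, so sub: x = 0.

Answer: x ∈ {0}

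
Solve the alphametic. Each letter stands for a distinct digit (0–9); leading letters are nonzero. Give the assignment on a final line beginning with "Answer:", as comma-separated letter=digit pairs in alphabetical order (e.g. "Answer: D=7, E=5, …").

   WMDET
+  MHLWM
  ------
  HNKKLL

Step 1. [col 1: T + M ≡ L (mod 10)] M=2 is one option consistent with column 1 (T + M ≡ L (mod 10), carry-in 0) — take it, so M=2.
Step 2. [col 1: T + M ≡ L (mod 10)] several values work for T in column 1 (T + M ≡ L (mod 10), carry-in 0); try T=5 ⇒ T=5.
Step 3. [col 1: T + M ≡ L (mod 10)] from column 1 (T=5, M=2, carry-in 0, digits 2,5 already taken and all letters distinct): L must equal 7 ⇒ L=7.
Step 4. [H] adding two 5-digit numbers gives at most 5+1 digits, and here it does — H is that final carry and must be 1, so H=1.
Step 5. [col 2: E + W ≡ L (mod 10)] column 2 (E + W ≡ L (mod 10), carry-in 0) doesn't pin W yet; pick W=8 and continue, so W=8.
Step 6. [col 2: E + W ≡ L (mod 10)] column 2 reads E+W+carry(0)=L with W=8, L=7; with digits 1,2,5,7,8 already taken and all letters distinct, the only value for E is 9 ⇒ E=9.
Step 7. [col 3: D + L ≡ K (mod 10)] in column 3 we have D+L≡K with carry-in 1; given L=7 and digits 1,2,5,7,8,9 already taken and all letters distinct, that pins K to 4. So K=4.
Step 8. [col 3: D + L ≡ K (mod 10)] in column 3 we have D+L≡K with carry-in 1; given L=7, K=4 and digits 1,2,4,5,7,8,9 already taken and all letters distinct, that pins D to 6. So D=6.
Step 9. [col 5: W + M ≡ N (mod 10)] column 5: given W=8, M=2, carry-in 0, and digits 1,2,4,5,6,7,8,9 already taken and all letters distinct, W+M≡N (mod 10) forces N=0, so N=0.

Answer: D=6, E=9, H=1, K=4, L=7, M=2, N=0, T=5, W=8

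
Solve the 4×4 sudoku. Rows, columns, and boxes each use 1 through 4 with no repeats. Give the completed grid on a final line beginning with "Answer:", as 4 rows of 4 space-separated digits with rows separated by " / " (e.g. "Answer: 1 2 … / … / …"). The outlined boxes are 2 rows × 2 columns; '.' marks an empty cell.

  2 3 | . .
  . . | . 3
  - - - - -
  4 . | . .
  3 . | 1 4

Step 1. [r3c4∈{2}] r3c4 has the single candidate 2. So r3c4=2.
Step 2. [r2c2∈{1,4}] col 2 places 4 nowhere but r2c2, so r2c2=4.
Step 3. [r2c1∈{1}] r2c1 is down to just 1 ⇒ r2c1=1.
Step 4. [r3c3∈{3}] r3c3 is down to just 3 ⇒ r3c3=3.
Step 5. [r1c3∈{4}] r1c3's peers cover all but 4. So r1c3=4.
Step 6. [r4c2∈{2}] r4c2 has the single candidate 2 ⇒ r4c2=2.
Step 7. [r2c3∈{2}] only 2 remains possible at r2c3. So r2c3=2.
Step 8. [r1c4∈{1}] r1c4's peers cover all but 1 ⇒ r1c4=1.
Step 9. [r3c2∈{1}] nothing but 1 survives at r3c2 ⇒ r3c2=1.

Answer: 2 3 4 1 / 1 4 2 3 / 4 1 3 2 / 3 2 1 4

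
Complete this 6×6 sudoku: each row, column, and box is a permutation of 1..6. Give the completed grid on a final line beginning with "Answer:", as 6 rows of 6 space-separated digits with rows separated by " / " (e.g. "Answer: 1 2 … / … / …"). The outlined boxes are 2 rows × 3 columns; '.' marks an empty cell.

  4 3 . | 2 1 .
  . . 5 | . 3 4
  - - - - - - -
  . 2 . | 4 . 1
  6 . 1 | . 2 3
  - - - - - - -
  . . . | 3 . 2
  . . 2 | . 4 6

Step 1. [r5c5∈{5}] r5c5 has the single candidate 5, so r5c5=5.
Step 2. [r5c1∈{1}] nothing but 1 survives at r5c1. So r5c1=1.
Step 3. [r3c1∈{3,5}] row 3 places 5 nowhere but r3c1, so r3c1=5.
Step 4. [r1c3∈{6}] r1c3 is down to just 6 ⇒ r1c3=6.
Step 5. [r5c2∈{4,6}] across row 5, 6 lands solely at r5c2. So r5c2=6.
Step 6. [r2c4∈{6}] nothing but 6 survives at r2c4 ⇒ r2c4=6.
Step 7. [r6c2∈{5}] r6c2 is down to just 5. So r6c2=5.
Step 8. [r2c1∈{2}] r2c1 has the single candidate 2. So r2c1=2.
Step 9. [r4c4∈{5}] nothing but 5 survives at r4c4, so r4c4=5.
Step 10. [r6c4∈{1}] nothing but 1 survives at r6c4 ⇒ r6c4=1.
Step 11. [r2c2∈{1}] r2c2 has the single candidate 1 ⇒ r2c2=1.
Step 12. [r4c2∈{4}] r4c2 is down to just 4. So r4c2=4.
Step 13. [r3c5∈{6}] nothing but 6 survives at r3c5, so r3c5=6.
Step 14. [r1c6∈{5}] nothing but 5 survives at r1c6 ⇒ r1c6=5.
Step 15. [r3c3∈{3}] r3c3's peers cover all but 3, so r3c3=3.
Step 16. [r6c1∈{3}] r6c1 is down to just 3, so r6c1=3.
Step 17. [r5c3∈{4}] nothing but 4 survives at r5c3, so r5c3=4.

Answer: 4 3 6 2 1 5 / 2 1 5 6 3 4 / 5 2 3 4 6 1 / 6 4 1 5 2 3 / 1 6 4 3 5 2 / 3 5 2 1 4 6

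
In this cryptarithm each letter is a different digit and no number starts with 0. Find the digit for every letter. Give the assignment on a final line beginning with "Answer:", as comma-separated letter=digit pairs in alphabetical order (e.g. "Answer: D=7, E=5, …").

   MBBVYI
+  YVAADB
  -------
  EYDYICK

Step 1. [col 1: I + B ≡ K (mod 10)] no forcing yet in column 1 (carry-in 0); B=7 is free and consistent — try it, so B=7.
Step 2. [E] adding two 6-digit numbers gives at most 6+1 digits, and here it does — E is that final carry and must be 1, so E=1.
Step 3. [col 1: I + B ≡ K (mod 10)] column 1 (I + B ≡ K (mod 10), carry-in 0) doesn't pin K yet; pick K=5 and continue. So K=5.
Step 4. [col 1: I + B ≡ K (mod 10)] from column 1 (B=7, K=5, carry-in 0, digits 1,5,7 already taken and all letters distinct): I must equal 8, so I=8.
Step 5. [col 2: Y + D ≡ C (mod 10)] no forcing yet in column 2 (carry-in 1); C=4 is free and consistent — try it. So C=4.
Step 6. [col 2: Y + D ≡ C (mod 10)] several values work for Y in column 2 (Y + D ≡ C (mod 10), carry-in 1); try Y=3. So Y=3.
Step 7. [col 2: Y + D ≡ C (mod 10)] in column 2 we have Y+D≡C with carry-in 1; given Y=3, C=4 and digits 1,3,4,5,7,8 already taken and all letters distinct, that pins D to 0 ⇒ D=0.
Step 8. [col 3: V + A ≡ I (mod 10)] column 3 (V + A ≡ I (mod 10), carry-in 0) doesn't pin A yet; pick A=6 and continue. So A=6.
Step 9. [col 3: V + A ≡ I (mod 10)] in column 3 we have V+A≡I with carry-in 0; given A=6, I=8 and digits 0,1,3,4,5,6,7,8 already taken and all letters distinct, that pins V to 2. So V=2.
Step 10. [col 6: M + Y ≡ Y (mod 10)] in column 6 we have M+Y≡Y with carry-in 1; given Y=3 and digits 0,1,2,3,4,5,6,7,8 already taken and all letters distinct, that pins M to 9 ⇒ M=9.

Answer: A=6, B=7, C=4, D=0, E=1, I=8, K=5, M=9, V=2, Y=3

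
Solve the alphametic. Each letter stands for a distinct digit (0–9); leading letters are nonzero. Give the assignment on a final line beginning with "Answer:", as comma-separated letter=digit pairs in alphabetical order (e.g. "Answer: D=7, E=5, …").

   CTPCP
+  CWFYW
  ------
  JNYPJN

Step 1. [col 1: P + W ≡ N (mod 10)] P=4 is one option consistent with column 1 (P + W ≡ N (mod 10), carry-in 0) — take it ⇒ P=4.
Step 2. [J] adding two 5-digit numbers gives at most 5+1 digits, and here it does — J is that final carry and must be 1. So J=1.
Step 3. [col 1: P + W ≡ N (mod 10)] column 1 (P + W ≡ N (mod 10), carry-in 0) doesn't pin N yet; pick N=6 and continue. So N=6.
Step 4. [col 1: P + W ≡ N (mod 10)] column 1 reads P+W+carry(0)=N with P=4, N=6; with digits 1,4,6 already taken and all letters distinct, the only value for W is 2. So W=2.
Step 5. [col 2: C + Y ≡ J (mod 10)] no forcing yet in column 2 (carry-in 0); C=8 is free and consistent — try it ⇒ C=8.
Step 6. [col 2: C + Y ≡ J (mod 10)] from column 2 (C=8, J=1, carry-in 0, digits 1,2,4,6,8 already taken and all letters distinct): Y must equal 3, so Y=3.
Step 7. [col 3: P + F ≡ P (mod 10)] column 3 reads P+F+carry(1)=P with P=4; with digits 1,2,3,4,6,8 already taken and all letters distinct, the only value for F is 9 ⇒ F=9.
Step 8. [col 4: T + W ≡ Y (mod 10)] from column 4 (W=2, Y=3, carry-in 1, digits 1,2,3,4,6,8,9 already taken and all letters distinct): T must equal 0, so T=0.

Answer: C=8, F=9, J=1, N=6, P=4, T=0, W=2, Y=3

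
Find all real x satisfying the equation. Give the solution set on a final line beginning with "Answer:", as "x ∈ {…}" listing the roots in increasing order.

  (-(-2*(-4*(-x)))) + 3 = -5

Step 1. [(-(-2*(-4*(-x)))) + 3 = -5] the outer +3 inverts by subtracting 3. So sub: -(-2*(-4*(-x))) = -8.
Step 2. [-(-2*(-4*(-x))) = -8] leading − — multiply by −1 ⇒ neg: -2*(-4*(-x)) = 8.
Step 3. [-2*(-4*(-x)) = 8] -2 out front; divide by -2. So div: -4*(-x) = -4.
Step 4. [-4*(-x) = -4] divide by the outer -4 ⇒ div: -x = 1.
Step 5. [-x = 1] flip signs both sides, so neg: x = -1.

Answer: x ∈ {-1}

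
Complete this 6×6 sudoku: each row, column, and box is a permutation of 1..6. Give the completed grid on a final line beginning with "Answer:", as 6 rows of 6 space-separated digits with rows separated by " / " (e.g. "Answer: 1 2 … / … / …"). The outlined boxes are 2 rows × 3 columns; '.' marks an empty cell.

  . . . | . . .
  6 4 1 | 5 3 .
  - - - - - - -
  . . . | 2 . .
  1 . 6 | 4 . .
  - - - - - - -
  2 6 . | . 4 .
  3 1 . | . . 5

Step 1. [r1c3∈{2,3,5}] 2 has one home in col 3: r1c3, so r1c3=2.
Step 2. [r3c3∈{3,4,5}] r3c3 is the only open cell in col 3 admitting 3. So r3c3=3.
Step 3. [r3c2∈{5}] nothing but 5 survives at r3c2, so r3c2=5.
Step 4. [r1c6∈{1,4,6}] 4 has one home in row 1: r1c6, so r1c6=4.
Step 5. [r5c4∈{1,3}] across col 4, 3 lands solely at r5c4 ⇒ r5c4=3.
Step 6. [r3c6∈{1,6}] col 6 places 6 nowhere but r3c6 ⇒ r3c6=6.
Step 7. [r6c4∈{6}] r6c4 is down to just 6 ⇒ r6c4=6.
Step 8. [r1c4∈{1}] only 1 remains possible at r1c4. So r1c4=1.
Step 9. [r1c1∈{5}] r1c1's peers cover all but 5, so r1c1=5.
Step 10. [r6c5∈{2}] r6c5 is down to just 2 ⇒ r6c5=2.
Step 11. [r3c5∈{1}] r3c5 has the single candidate 1, so r3c5=1.
Step 12. [r6c3∈{4}] r6c3 is down to just 4 ⇒ r6c3=4.
Step 13. [r2c6∈{2}] r2c6 has the single candidate 2, so r2c6=2.
Step 14. [r4c5∈{5}] only 5 remains possible at r4c5 ⇒ r4c5=5.
Step 15. [r5c6∈{1}] r5c6's peers cover all but 1, so r5c6=1.
Step 16. [r1c5∈{6}] nothing but 6 survives at r1c5. So r1c5=6.
Step 17. [r5c3∈{5}] only 5 remains possible at r5c3, so r5c3=5.
Step 18. [r1c2∈{3}] nothing but 3 survives at r1c2, so r1c2=3.
Step 19. [r4c2∈{2}] r4c2's peers cover all but 2. So r4c2=2.
Step 20. [r4c6∈{3}] nothing but 3 survives at r4c6, so r4c6=3.
Step 21. [r3c1∈{4}] only 4 remains possible at r3c1, so r3c1=4.

Answer: 5 3 2 1 6 4 / 6 4 1 5 3 2 / 4 5 3 2 1 6 / 1 2 6 4 5 3 / 2 6 5 3 4 1 / 3 1 4 6 2 5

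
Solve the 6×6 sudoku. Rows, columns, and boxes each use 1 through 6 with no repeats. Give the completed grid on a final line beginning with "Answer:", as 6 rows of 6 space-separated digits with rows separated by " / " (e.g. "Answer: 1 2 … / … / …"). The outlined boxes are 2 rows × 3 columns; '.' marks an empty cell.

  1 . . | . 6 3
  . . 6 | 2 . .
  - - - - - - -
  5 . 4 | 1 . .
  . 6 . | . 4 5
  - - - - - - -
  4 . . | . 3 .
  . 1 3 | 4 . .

Step 1. [r1c4∈{5}] r1c4's peers cover all but 5, so r1c4=5.
Step 2. [r3c6∈{2,6}] across row 3, 6 lands solely at r3c6, so r3c6=6.
Step 3. [r2c2∈{3,4,5}] across row 2, 5 lands solely at r2c2. So r2c2=5.
Step 4. [r5c2∈{2}] r5c2 is down to just 2 ⇒ r5c2=2.
Step 5. [r4c1∈{2,3}] r4c1 is the only open cell in col 1 admitting 2, so r4c1=2.
Step 6. [r6c6∈{2}] r6c6's peers cover all but 2, so r6c6=2.
Step 7. [r5c6∈{1}] nothing but 1 survives at r5c6. So r5c6=1.
Step 8. [r4c4∈{3}] nothing but 3 survives at r4c4. So r4c4=3.
Step 9. [r2c1∈{3}] only 3 remains possible at r2c1 ⇒ r2c1=3.
Step 10. [r4c3∈{1}] r4c3's peers cover all but 1. So r4c3=1.
Step 11. [r2c5∈{1}] only 1 remains possible at r2c5. So r2c5=1.
Step 12. [r5c4∈{6}] r5c4 has the single candidate 6. So r5c4=6.
Step 13. [r3c5∈{2}] only 2 remains possible at r3c5 ⇒ r3c5=2.
Step 14. [r2c6∈{4}] nothing but 4 survives at r2c6. So r2c6=4.
Step 15. [r6c1∈{6}] only 6 remains possible at r6c1, so r6c1=6.
Step 16. [r5c3∈{5}] r5c3 has the single candidate 5. So r5c3=5.
Step 17. [r1c3∈{2}] r1c3 has the single candidate 2 ⇒ r1c3=2.
Step 18. [r3c2∈{3}] r3c2 is down to just 3, so r3c2=3.
Step 19. [r1c2∈{4}] r1c2 is down to just 4, so r1c2=4.
Step 20. [r6c5∈{5}] only 5 remains possible at r6c5. So r6c5=5.

Answer: 1 4 2 5 6 3 / 3 5 6 2 1 4 / 5 3 4 1 2 6 / 2 6 1 3 4 5 / 4 2 5 6 3 1 / 6 1 3 4 5 2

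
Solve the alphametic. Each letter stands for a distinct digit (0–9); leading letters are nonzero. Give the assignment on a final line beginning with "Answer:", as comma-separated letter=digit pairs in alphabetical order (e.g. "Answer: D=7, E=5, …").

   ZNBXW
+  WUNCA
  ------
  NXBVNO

Step 1. [col 1: W + A ≡ O (mod 10)] no forcing yet in column 1 (carry-in 0); O=3 is free and consistent — try it. So O=3.
Step 2. [col 1: W + A ≡ O (mod 10)] no forcing yet in column 1 (carry-in 0); W=8 is free and consistent — try it, so W=8.
Step 3. [N] the sum has 6 digits but both addends have 5; that extra leading digit N is the final carry, namely 1, so N=1.
Step 4. [col 1: W + A ≡ O (mod 10)] column 1: given W=8, O=3, carry-in 0, and digits 1,3,8 already taken and all letters distinct, W+A≡O (mod 10) forces A=5, so A=5.
Step 5. [col 2: X + C ≡ N (mod 10)] no forcing yet in column 2 (carry-in 1); C=4 is free and consistent — try it, so C=4.
Step 6. [col 2: X + C ≡ N (mod 10)] column 2: given C=4, N=1, carry-in 1, and digits 1,3,4,5,8 already taken and all letters distinct, X+C≡N (mod 10) forces X=6, so X=6.
Step 7. [col 3: B + N ≡ V (mod 10)] several values work for B in column 3 (B + N ≡ V (mod 10), carry-in 1); try B=0, so B=0.
Step 8. [col 3: B + N ≡ V (mod 10)] column 3 reads B+N+carry(1)=V with B=0, N=1; with digits 0,1,3,4,5,6,8 already taken and all letters distinct, the only value for V is 2. So V=2.
Step 9. [col 4: N + U ≡ B (mod 10)] column 4 reads N+U+carry(0)=B with N=1, B=0; with digits 0,1,2,3,4,5,6,8 already taken and all letters distinct, the only value for U is 9 ⇒ U=9.
Step 10. [col 5: Z + W ≡ X (mod 10)] column 5: given W=8, X=6, carry-in 1, and digits 0,1,2,3,4,5,6,8,9 already taken and all letters distinct, Z+W≡X (mod 10) forces Z=7 ⇒ Z=7.

Answer: A=5, B=0, C=4, N=1, O=3, U=9, V=2, W=8, X=6, Z=7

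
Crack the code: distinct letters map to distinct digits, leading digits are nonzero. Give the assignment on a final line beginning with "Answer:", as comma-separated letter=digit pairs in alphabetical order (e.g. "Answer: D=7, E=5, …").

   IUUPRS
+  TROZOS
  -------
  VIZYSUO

Step 1. [col 1: S + S ≡ O (mod 10)] several values work for S in column 1 (S + S ≡ O (mod 10), carry-in 0); try S=8. So S=8.
Step 2. [V] V is the leading digit of a 7-digit sum of two 6-digit numbers; the final carry is exactly 1, so V=1.
Step 3. [col 1: S + S ≡ O (mod 10)] column 1: given S=8, carry-in 0, and digits 1,8 already taken and all letters distinct, S+S≡O (mod 10) forces O=6, so O=6.
Step 4. [col 2: R + O ≡ U (mod 10)] several values work for R in column 2 (R + O ≡ U (mod 10), carry-in 1); try R=7 ⇒ R=7.
Step 5. [col 2: R + O ≡ U (mod 10)] from column 2 (R=7, O=6, carry-in 1, digits 1,6,7,8 already taken and all letters distinct): U must equal 4. So U=4.
Step 6. [col 3: P + Z ≡ S (mod 10)] no forcing yet in column 3 (carry-in 1); P=5 is free and consistent — try it. So P=5.
Step 7. [col 3: P + Z ≡ S (mod 10)] in column 3 we have P+Z≡S with carry-in 1; given P=5, S=8 and digits 1,4,5,6,7,8 already taken and all letters distinct, that pins Z to 2. So Z=2.
Step 8. [col 4: U + O ≡ Y (mod 10)] column 4: given U=4, O=6, carry-in 0, and digits 1,2,4,5,6,7,8 already taken and all letters distinct, U+O≡Y (mod 10) forces Y=0, so Y=0.
Step 9. [col 6: I + T ≡ I (mod 10)] in column 6 we have I+T≡I with carry-in 1; given nothing yet and digits 0,1,2,4,5,6,7,8 already taken and all letters distinct, that pins T to 9, so T=9.
Step 10. [col 6: I + T ≡ I (mod 10)] from column 6 (T=9, carry-in 1, digits 0,1,2,4,5,6,7,8,9 already taken and all letters distinct): I must equal 3 ⇒ I=3.

Answer: I=3, O=6, P=5, R=7, S=8, T=9, U=4, V=1, Y=0, Z=2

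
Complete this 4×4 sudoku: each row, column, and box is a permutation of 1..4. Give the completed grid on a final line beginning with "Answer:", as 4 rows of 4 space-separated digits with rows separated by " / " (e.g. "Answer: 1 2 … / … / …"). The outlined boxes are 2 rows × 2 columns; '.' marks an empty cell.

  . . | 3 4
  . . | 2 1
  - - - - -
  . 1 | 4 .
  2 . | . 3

Step 1. [r2c1∈{3,4}] r2c1 is the only open cell in col 1 admitting 4. So r2c1=4.
Step 2. [r3c1∈{3}] r3c1 has the single candidate 3. So r3c1=3.
Step 3. [r4c2∈{4}] r4c2's peers cover all but 4. So r4c2=4.
Step 4. [r2c2∈{3}] r2c2 is down to just 3. So r2c2=3.
Step 5. [r1c2∈{2}] r1c2's peers cover all but 2 ⇒ r1c2=2.
Step 6. [r3c4∈{2}] r3c4 is down to just 2. So r3c4=2.
Step 7. [r4c3∈{1}] only 1 remains possible at r4c3 ⇒ r4c3=1.
Step 8. [r1c1∈{1}] r1c1 is down to just 1 ⇒ r1c1=1.

Answer: 1 2 3 4 / 4 3 2 1 / 3 1 4 2 / 2 4 1 3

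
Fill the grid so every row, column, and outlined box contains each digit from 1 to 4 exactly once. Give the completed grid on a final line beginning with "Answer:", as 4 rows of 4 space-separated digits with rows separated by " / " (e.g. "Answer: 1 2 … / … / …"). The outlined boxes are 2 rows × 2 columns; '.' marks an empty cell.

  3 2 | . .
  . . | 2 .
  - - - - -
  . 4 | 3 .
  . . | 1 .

Step 1. [r4c4∈{2,4}] row 4 places 4 nowhere but r4c4, so r4c4=4.
Step 2. [r3c1∈{1,2}] across row 3, 1 lands solely at r3c1, so r3c1=1.
Step 3. [r1c4∈{1}] only 1 remains possible at r1c4. So r1c4=1.
Step 4. [r1c3∈{4}] r1c3's peers cover all but 4, so r1c3=4.
Step 5. [r3c4∈{2}] r3c4's peers cover all but 2 ⇒ r3c4=2.
Step 6. [r4c2∈{3}] nothing but 3 survives at r4c2. So r4c2=3.
Step 7. [r2c4∈{3}] r2c4's peers cover all but 3, so r2c4=3.
Step 8. [r2c1∈{4}] nothing but 4 survives at r2c1. So r2c1=4.
Step 9. [r4c1∈{2}] only 2 remains possible at r4c1. So r4c1=2.
Step 10. [r2c2∈{1}] nothing but 1 survives at r2c2. So r2c2=1.

Answer: 3 2 4 1 / 4 1 2 3 / 1 4 3 2 / 2 3 1 4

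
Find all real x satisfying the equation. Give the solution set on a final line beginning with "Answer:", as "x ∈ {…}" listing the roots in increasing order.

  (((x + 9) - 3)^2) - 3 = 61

Step 1. [(((x + 9) - 3)^2) - 3 = 61] -3 is outermost — add 3 both sides ⇒ sub: ((x + 9) - 3)^2 = 64.
Step 2. [((x + 9) - 3)^2 = 64] LHS squared, RHS 64 ≥ 0: apply √ (±), so sqrt: (x + 9) - 3 = 8 or -8.
Step 3. [(x + 9) - 3 = 8 or -8] peel the -3: add 3 from each side ⇒ sub: x + 9 = 11 or -5.
Step 4. [x + 9 = 11 or -5] peel the +9: subtract 9 from each side. So sub: x = 2 or -14.

Answer: x ∈ {-14, 2}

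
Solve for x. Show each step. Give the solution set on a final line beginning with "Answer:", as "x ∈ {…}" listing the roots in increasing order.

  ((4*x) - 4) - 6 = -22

Step 1. [((4*x) - 4) - 6 = -22] 6 comes off first (add 6). So sub: (4*x) - 4 = -16.
Step 2. [(4*x) - 4 = -16] peel the -4: add 4 from each side ⇒ sub: 4*x = -12.
Step 3. [4*x = -12] leading coefficient 4: divide by 4, so div: x = -3.

Answer: x ∈ {-3}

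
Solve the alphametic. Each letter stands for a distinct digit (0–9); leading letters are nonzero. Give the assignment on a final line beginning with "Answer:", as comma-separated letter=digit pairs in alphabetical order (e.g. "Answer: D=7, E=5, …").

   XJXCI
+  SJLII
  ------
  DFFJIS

Step 1. [col 1: I + I ≡ S (mod 10)] column 1 (I + I ≡ S (mod 10), carry-in 0) doesn't pin S yet; pick S=6 and continue ⇒ S=6.
Step 2. [D] D is the leading digit of a 6-digit sum of two 5-digit numbers; the final carry is exactly 1, so D=1.
Step 3. [col 1: I + I ≡ S (mod 10)] column 1 (I + I ≡ S (mod 10), carry-in 0) doesn't pin I yet; pick I=3 and continue ⇒ I=3.
Step 4. [col 2: C + I ≡ I (mod 10)] from column 2 (I=3, carry-in 0, digits 1,3,6 already taken and all letters distinct): C must equal 0, so C=0.
Step 5. [col 3: X + L ≡ J (mod 10)] several values work for J in column 3 (X + L ≡ J (mod 10), carry-in 0); try J=7. So J=7.
Step 6. [col 3: X + L ≡ J (mod 10)] several values work for L in column 3 (X + L ≡ J (mod 10), carry-in 0); try L=9 ⇒ L=9.
Step 7. [col 3: X + L ≡ J (mod 10)] from column 3 (L=9, J=7, carry-in 0, digits 0,1,3,6,7,9 already taken and all letters distinct): X must equal 8. So X=8.
Step 8. [col 4: J + J ≡ F (mod 10)] column 4: given J=7, carry-in 1, and digits 0,1,3,6,7,8,9 already taken and all letters distinct, J+J≡F (mod 10) forces F=5 ⇒ F=5.

Answer: C=0, D=1, F=5, I=3, J=7, L=9, S=6, X=8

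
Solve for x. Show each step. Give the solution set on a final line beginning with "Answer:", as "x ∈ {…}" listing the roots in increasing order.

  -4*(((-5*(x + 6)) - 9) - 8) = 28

Step 1. [-4*(((-5*(x + 6)) - 9) - 8) = 28] LHS = -4·(…); ÷-4 both sides ⇒ div: ((-5*(x + 6)) - 9) - 8 = -7.
Step 2. [((-5*(x + 6)) - 9) - 8 = -7] peel the -8: add 8 from each side, so sub: (-5*(x + 6)) - 9 = 1.
Step 3. [(-5*(x + 6)) - 9 = 1] peel the -9: add 9 from each side, so sub: -5*(x + 6) = 10.
Step 4. [-5*(x + 6) = 10] -5 out front; divide by -5 ⇒ div: x + 6 = -2.
Step 5. [x + 6 = -2] the outer +6 inverts by subtracting 6, so sub: x = -8.

Answer: x ∈ {-8}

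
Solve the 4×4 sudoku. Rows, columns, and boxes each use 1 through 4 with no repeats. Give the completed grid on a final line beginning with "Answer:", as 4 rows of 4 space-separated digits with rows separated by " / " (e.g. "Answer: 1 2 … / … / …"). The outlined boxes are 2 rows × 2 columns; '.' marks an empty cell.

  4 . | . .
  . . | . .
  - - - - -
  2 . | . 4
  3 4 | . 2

Step 1. [r2c1∈{1}] only 1 remains possible at r2c1, so r2c1=1.
Step 2. [r2c4∈{3}] nothing but 3 survives at r2c4, so r2c4=3.
Step 3. [r4c3∈{1}] r4c3 has the single candidate 1 ⇒ r4c3=1.
Step 4. [r1c3∈{2}] r1c3's peers cover all but 2 ⇒ r1c3=2.
Step 5. [r1c2∈{3}] r1c2 has the single candidate 3. So r1c2=3.
Step 6. [r1c4∈{1}] nothing but 1 survives at r1c4. So r1c4=1.
Step 7. [r2c3∈{4}] r2c3 is down to just 4. So r2c3=4.
Step 8. [r3c2∈{1}] nothing but 1 survives at r3c2, so r3c2=1.
Step 9. [r3c3∈{3}] r3c3's peers cover all but 3, so r3c3=3.
Step 10. [r2c2∈{2}] only 2 remains possible at r2c2 ⇒ r2c2=2.

Answer: 4 3 2 1 / 1 2 4 3 / 2 1 3 4 / 3 4 1 2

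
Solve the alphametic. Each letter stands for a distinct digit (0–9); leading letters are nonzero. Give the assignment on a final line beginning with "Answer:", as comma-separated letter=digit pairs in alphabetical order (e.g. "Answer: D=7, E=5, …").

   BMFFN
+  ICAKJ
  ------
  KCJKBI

Step 1. [col 1: N + J ≡ I (mod 10)] column 1 (N + J ≡ I (mod 10), carry-in 0) doesn't pin J yet; pick J=9 and continue, so J=9.
Step 2. [col 1: N + J ≡ I (mod 10)] I=3 is one option consistent with column 1 (N + J ≡ I (mod 10), carry-in 0) — take it. So I=3.
Step 3. [col 1: N + J ≡ I (mod 10)] column 1 reads N+J+carry(0)=I with J=9, I=3; with digits 3,9 already taken and all letters distinct, the only value for N is 4 ⇒ N=4.
Step 4. [col 2: F + K ≡ B (mod 10)] several values work for K in column 2 (F + K ≡ B (mod 10), carry-in 1); try K=1. So K=1.
Step 5. [col 2: F + K ≡ B (mod 10)] no forcing yet in column 2 (carry-in 1); F=5 is free and consistent — try it, so F=5.
Step 6. [col 2: F + K ≡ B (mod 10)] from column 2 (F=5, K=1, carry-in 1, digits 1,3,4,5,9 already taken and all letters distinct): B must equal 7. So B=7.
Step 7. [col 3: F + A ≡ K (mod 10)] from column 3 (F=5, K=1, carry-in 0, digits 1,3,4,5,7,9 already taken and all letters distinct): A must equal 6, so A=6.
Step 8. [col 4: M + C ≡ J (mod 10)] column 4 (M + C ≡ J (mod 10), carry-in 1) doesn't pin M yet; pick M=8 and continue, so M=8.
Step 9. [col 4: M + C ≡ J (mod 10)] in column 4 we have M+C≡J with carry-in 1; given M=8, J=9 and digits 1,3,4,5,6,7,8,9 already taken and all letters distinct, that pins C to 0, so C=0.

Answer: A=6, B=7, C=0, F=5, I=3, J=9, K=1, M=8, N=4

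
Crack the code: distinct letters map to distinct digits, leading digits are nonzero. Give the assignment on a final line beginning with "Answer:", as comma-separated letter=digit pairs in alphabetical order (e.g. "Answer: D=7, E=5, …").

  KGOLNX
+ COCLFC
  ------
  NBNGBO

Step 1. [col 1: X + C ≡ O (mod 10)] several values work for C in column 1 (X + C ≡ O (mod 10), carry-in 0); try C=2, so C=2.
Step 2. [col 1: X + C ≡ O (mod 10)] several values work for X in column 1 (X + C ≡ O (mod 10), carry-in 0); try X=3, so X=3.
Step 3. [col 1: X + C ≡ O (mod 10)] column 1: given X=3, C=2, carry-in 0, and digits 2,3 already taken and all letters distinct, X+C≡O (mod 10) forces O=5. So O=5.
Step 4. [col 2: N + F ≡ B (mod 10)] no forcing yet in column 2 (carry-in 0); B=9 is free and consistent — try it ⇒ B=9.
Step 5. [col 2: N + F ≡ B (mod 10)] column 2 (N + F ≡ B (mod 10), carry-in 0) doesn't pin F yet; pick F=1 and continue ⇒ F=1.
Step 6. [col 2: N + F ≡ B (mod 10)] column 2: given F=1, B=9, carry-in 0, and digits 1,2,3,5,9 already taken and all letters distinct, N+F≡B (mod 10) forces N=8. So N=8.
Step 7. [col 3: L + L ≡ G (mod 10)] from column 3 (nothing yet, carry-in 0, digits 1,2,3,5,8,9 already taken and all letters distinct): G must equal 4. So G=4.
Step 8. [col 3: L + L ≡ G (mod 10)] from column 3 (G=4, carry-in 0, digits 1,2,3,4,5,8,9 already taken and all letters distinct): L must equal 7. So L=7.
Step 9. [col 6: K + C ≡ N (mod 10)] from column 6 (C=2, N=8, carry-in 0, digits 1,2,3,4,5,7,8,9 already taken and all letters distinct): K must equal 6. So K=6.

Answer: B=9, C=2, F=1, G=4, K=6, L=7, N=8, O=5, X=3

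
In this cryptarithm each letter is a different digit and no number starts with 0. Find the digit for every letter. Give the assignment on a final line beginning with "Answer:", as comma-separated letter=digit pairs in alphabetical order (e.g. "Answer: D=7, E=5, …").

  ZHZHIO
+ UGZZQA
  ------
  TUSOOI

Step 1. [col 1: O + A ≡ I (mod 10)] several values work for A in column 1 (O + A ≡ I (mod 10), carry-in 0); try A=9, so A=9.
Step 2. [col 1: O + A ≡ I (mod 10)] several values work for O in column 1 (O + A ≡ I (mod 10), carry-in 0); try O=6. So O=6.
Step 3. [col 1: O + A ≡ I (mod 10)] in column 1 we have O+A≡I with carry-in 0; given O=6, A=9 and digits 6,9 already taken and all letters distinct, that pins I to 5 ⇒ I=5.
Step 4. [col 2: I + Q ≡ O (mod 10)] column 2: given I=5, O=6, carry-in 1, and digits 5,6,9 already taken and all letters distinct, I+Q≡O (mod 10) forces Q=0 ⇒ Q=0.
Step 5. [col 3: H + Z ≡ O (mod 10)] H=2 is one option consistent with column 3 (H + Z ≡ O (mod 10), carry-in 0) — take it. So H=2.
Step 6. [col 3: H + Z ≡ O (mod 10)] from column 3 (H=2, O=6, carry-in 0, digits 0,2,5,6,9 already taken and all letters distinct): Z must equal 4, so Z=4.
Step 7. [col 4: Z + Z ≡ S (mod 10)] in column 4 we have Z+Z≡S with carry-in 0; given Z=4 and digits 0,2,4,5,6,9 already taken and all letters distinct, that pins S to 8, so S=8.
Step 8. [col 5: H + G ≡ U (mod 10)] column 5 reads H+G+carry(0)=U with H=2; with digits 0,2,4,5,6,8,9 already taken and all letters distinct, the only value for G is 1, so G=1.
Step 9. [col 5: H + G ≡ U (mod 10)] column 5 reads H+G+carry(0)=U with H=2, G=1; with digits 0,1,2,4,5,6,8,9 already taken and all letters distinct, the only value for U is 3. So U=3.
Step 10. [col 6: Z + U ≡ T (mod 10)] from column 6 (Z=4, U=3, carry-in 0, digits 0,1,2,3,4,5,6,8,9 already taken and all letters distinct): T must equal 7. So T=7.

Answer: A=9, G=1, H=2, I=5, O=6, Q=0, S=8, T=7, U=3, Z=4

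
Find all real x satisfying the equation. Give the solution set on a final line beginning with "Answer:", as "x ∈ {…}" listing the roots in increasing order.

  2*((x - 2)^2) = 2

Step 1. [2*((x - 2)^2) = 2] 2·(inner) — divide through by 2. So div: (x - 2)^2 = 1.
Step 2. [(x - 2)^2 = 1] 1 ≥ 0, LHS is (·)² — take ±√ ⇒ sqrt: x - 2 = 1 or -1.
Step 3. [x - 2 = 1 or -1] peel the -2: add 2 from each side. So sub: x = 3 or 1.

Answer: x ∈ {1, 3}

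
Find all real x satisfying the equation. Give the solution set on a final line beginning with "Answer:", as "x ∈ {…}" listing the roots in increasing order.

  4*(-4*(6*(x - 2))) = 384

Step 1. [4*(-4*(6*(x - 2))) = 384] LHS = 4·(…); ÷4 both sides ⇒ div: -4*(6*(x - 2)) = 96.
Step 2. [-4*(6*(x - 2)) = 96] -4 out front; divide by -4 ⇒ div: 6*(x - 2) = -24.
Step 3. [6*(x - 2) = -24] 6·(inner) — divide through by 6. So div: x - 2 = -4.
Step 4. [x - 2 = -4] -2 is outermost — add 2 both sides. So sub: x = -2.

Answer: x ∈ {-2}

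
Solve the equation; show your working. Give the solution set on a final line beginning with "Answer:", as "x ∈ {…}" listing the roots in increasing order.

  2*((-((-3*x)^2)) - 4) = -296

Step 1. [2*((-((-3*x)^2)) - 4) = -296] divide by the outer 2. So div: (-((-3*x)^2)) - 4 = -148.
Step 2. [(-((-3*x)^2)) - 4 = -148] add 4: x sits inside (… - 4) ⇒ sub: -((-3*x)^2) = -144.
Step 3. [-((-3*x)^2) = -144] LHS negated; negate both sides, so neg: (-3*x)^2 = 144.
Step 4. [(-3*x)^2 = 144] 144 ≥ 0, LHS is (·)² — take ±√ ⇒ sqrt: -3*x = 12 or -12.
Step 5. [-3*x = 12 or -12] -3 out front; divide by -3. So div: x = -4 or 4.

Answer: x ∈ {-4, 4}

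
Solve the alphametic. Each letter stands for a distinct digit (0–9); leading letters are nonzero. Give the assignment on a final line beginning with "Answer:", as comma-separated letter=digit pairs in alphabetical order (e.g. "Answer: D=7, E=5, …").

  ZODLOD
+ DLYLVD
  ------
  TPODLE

Step 1. [col 1: D + D ≡ E (mod 10)] several values work for D in column 1 (D + D ≡ E (mod 10), carry-in 0); try D=8 ⇒ D=8.
Step 2. [col 1: D + D ≡ E (mod 10)] column 1 reads D+D+carry(0)=E with D=8; with digits 8 already taken and all letters distinct, the only value for E is 6 ⇒ E=6.
Step 3. [col 2: O + V ≡ L (mod 10)] O=0 is one option consistent with column 2 (O + V ≡ L (mod 10), carry-in 1) — take it, so O=0.
Step 4. [col 2: O + V ≡ L (mod 10)] L=4 is one option consistent with column 2 (O + V ≡ L (mod 10), carry-in 1) — take it. So L=4.
Step 5. [col 2: O + V ≡ L (mod 10)] in column 2 we have O+V≡L with carry-in 1; given O=0, L=4 and digits 0,4,6,8 already taken and all letters distinct, that pins V to 3 ⇒ V=3.
Step 6. [col 4: D + Y ≡ O (mod 10)] in column 4 we have D+Y≡O with carry-in 0; given D=8, O=0 and digits 0,3,4,6,8 already taken and all letters distinct, that pins Y to 2. So Y=2.
Step 7. [col 5: O + L ≡ P (mod 10)] in column 5 we have O+L≡P with carry-in 1; given O=0, L=4 and digits 0,2,3,4,6,8 already taken and all letters distinct, that pins P to 5 ⇒ P=5.
Step 8. [col 6: Z + D ≡ T (mod 10)] column 6 (Z + D ≡ T (mod 10), carry-in 0) doesn't pin T yet; pick T=9 and continue. So T=9.
Step 9. [col 6: Z + D ≡ T (mod 10)] in column 6 we have Z+D≡T with carry-in 0; given D=8, T=9 and digits 0,2,3,4,5,6,8,9 already taken and all letters distinct, that pins Z to 1, so Z=1.

Answer: D=8, E=6, L=4, O=0, P=5, T=9, V=3, Y=2, Z=1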